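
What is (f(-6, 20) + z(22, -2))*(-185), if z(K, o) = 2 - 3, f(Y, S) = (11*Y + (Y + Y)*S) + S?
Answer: 53095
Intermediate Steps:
f(Y, S) = S + 11*Y + 2*S*Y (f(Y, S) = (11*Y + (2*Y)*S) + S = (11*Y + 2*S*Y) + S = S + 11*Y + 2*S*Y)
z(K, o) = -1
(f(-6, 20) + z(22, -2))*(-185) = ((20 + 11*(-6) + 2*20*(-6)) - 1)*(-185) = ((20 - 66 - 240) - 1)*(-185) = (-286 - 1)*(-185) = -287*(-185) = 53095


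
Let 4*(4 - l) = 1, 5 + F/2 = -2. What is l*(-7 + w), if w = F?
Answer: -315/4 ≈ -78.750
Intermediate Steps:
F = -14 (F = -10 + 2*(-2) = -10 - 4 = -14)
w = -14
l = 15/4 (l = 4 - 1/4*1 = 4 - 1/4 = 15/4 ≈ 3.7500)
l*(-7 + w) = 15*(-7 - 14)/4 = (15/4)*(-21) = -315/4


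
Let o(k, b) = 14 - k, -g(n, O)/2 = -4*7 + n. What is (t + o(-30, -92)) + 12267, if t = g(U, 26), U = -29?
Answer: 12425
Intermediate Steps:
g(n, O) = 56 - 2*n (g(n, O) = -2*(-4*7 + n) = -2*(-28 + n) = 56 - 2*n)
t = 114 (t = 56 - 2*(-29) = 56 + 58 = 114)
(t + o(-30, -92)) + 12267 = (114 + (14 - 1*(-30))) + 12267 = (114 + (14 + 30)) + 12267 = (114 + 44) + 12267 = 158 + 12267 = 12425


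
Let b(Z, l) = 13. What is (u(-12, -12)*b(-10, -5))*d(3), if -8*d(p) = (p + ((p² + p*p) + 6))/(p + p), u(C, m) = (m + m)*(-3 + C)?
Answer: -5265/2 ≈ -2632.5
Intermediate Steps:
u(C, m) = 2*m*(-3 + C) (u(C, m) = (2*m)*(-3 + C) = 2*m*(-3 + C))
d(p) = -(6 + p + 2*p²)/(16*p) (d(p) = -(p + ((p² + p*p) + 6))/(8*(p + p)) = -(p + ((p² + p²) + 6))/(8*(2*p)) = -(p + (2*p² + 6))*1/(2*p)/8 = -(p + (6 + 2*p²))*1/(2*p)/8 = -(6 + p + 2*p²)*1/(2*p)/8 = -(6 + p + 2*p²)/(16*p))
(u(-12, -12)*b(-10, -5))*d(3) = ((2*(-12)*(-3 - 12))*13)*((1/16)*(-6 - 1*3*(1 + 2*3))/3) = ((2*(-12)*(-15))*13)*((1/16)*(⅓)*(-6 - 1*3*(1 + 6))) = (360*13)*((1/16)*(⅓)*(-6 - 1*3*7)) = 4680*((1/16)*(⅓)*(-6 - 21)) = 4680*((1/16)*(⅓)*(-27)) = 4680*(-9/16) = -5265/2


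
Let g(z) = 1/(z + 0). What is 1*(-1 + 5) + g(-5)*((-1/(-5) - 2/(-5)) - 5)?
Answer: 122/25 ≈ 4.8800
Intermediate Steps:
g(z) = 1/z
1*(-1 + 5) + g(-5)*((-1/(-5) - 2/(-5)) - 5) = 1*(-1 + 5) + ((-1/(-5) - 2/(-5)) - 5)/(-5) = 1*4 - ((-1*(-⅕) - 2*(-⅕)) - 5)/5 = 4 - ((⅕ + ⅖) - 5)/5 = 4 - (⅗ - 5)/5 = 4 - ⅕*(-22/5) = 4 + 22/25 = 122/25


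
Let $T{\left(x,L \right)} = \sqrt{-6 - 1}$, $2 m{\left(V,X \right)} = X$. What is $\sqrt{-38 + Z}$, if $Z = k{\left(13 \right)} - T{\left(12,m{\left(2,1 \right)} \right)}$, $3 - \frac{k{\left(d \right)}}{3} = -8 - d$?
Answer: $\sqrt{34 - i \sqrt{7}} \approx 5.8354 - 0.2267 i$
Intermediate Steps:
$m{\left(V,X \right)} = \frac{X}{2}$
$T{\left(x,L \right)} = i \sqrt{7}$ ($T{\left(x,L \right)} = \sqrt{-7} = i \sqrt{7}$)
$k{\left(d \right)} = 33 + 3 d$ ($k{\left(d \right)} = 9 - 3 \left(-8 - d\right) = 9 + \left(24 + 3 d\right) = 33 + 3 d$)
$Z = 72 - i \sqrt{7}$ ($Z = \left(33 + 3 \cdot 13\right) - i \sqrt{7} = \left(33 + 39\right) - i \sqrt{7} = 72 - i \sqrt{7} \approx 72.0 - 2.6458 i$)
$\sqrt{-38 + Z} = \sqrt{-38 + \left(72 - i \sqrt{7}\right)} = \sqrt{34 - i \sqrt{7}}$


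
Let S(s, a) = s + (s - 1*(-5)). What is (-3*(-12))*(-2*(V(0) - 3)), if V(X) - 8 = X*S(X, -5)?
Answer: -360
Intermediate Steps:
S(s, a) = 5 + 2*s (S(s, a) = s + (s + 5) = s + (5 + s) = 5 + 2*s)
V(X) = 8 + X*(5 + 2*X)
(-3*(-12))*(-2*(V(0) - 3)) = (-3*(-12))*(-2*((8 + 0*(5 + 2*0)) - 3)) = 36*(-2*((8 + 0*(5 + 0)) - 3)) = 36*(-2*((8 + 0*5) - 3)) = 36*(-2*((8 + 0) - 3)) = 36*(-2*(8 - 3)) = 36*(-2*5) = 36*(-10) = -360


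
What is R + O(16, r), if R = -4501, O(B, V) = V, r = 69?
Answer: -4432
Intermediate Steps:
R + O(16, r) = -4501 + 69 = -4432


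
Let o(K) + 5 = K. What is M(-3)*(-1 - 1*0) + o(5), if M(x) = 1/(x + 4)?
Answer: -1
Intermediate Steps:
o(K) = -5 + K
M(x) = 1/(4 + x)
M(-3)*(-1 - 1*0) + o(5) = (-1 - 1*0)/(4 - 3) + (-5 + 5) = (-1 + 0)/1 + 0 = 1*(-1) + 0 = -1 + 0 = -1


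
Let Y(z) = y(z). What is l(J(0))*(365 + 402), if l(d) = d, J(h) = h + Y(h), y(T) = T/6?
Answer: 0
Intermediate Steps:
y(T) = T/6 (y(T) = T*(⅙) = T/6)
Y(z) = z/6
J(h) = 7*h/6 (J(h) = h + h/6 = 7*h/6)
l(J(0))*(365 + 402) = ((7/6)*0)*(365 + 402) = 0*767 = 0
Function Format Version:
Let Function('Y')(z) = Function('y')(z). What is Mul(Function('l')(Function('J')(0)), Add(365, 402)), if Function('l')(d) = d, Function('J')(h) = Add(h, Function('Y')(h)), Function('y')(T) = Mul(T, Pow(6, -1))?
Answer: 0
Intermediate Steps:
Function('y')(T) = Mul(Rational(1, 6), T) (Function('y')(T) = Mul(T, Rational(1, 6)) = Mul(Rational(1, 6), T))
Function('Y')(z) = Mul(Rational(1, 6), z)
Function('J')(h) = Mul(Rational(7, 6), h) (Function('J')(h) = Add(h, Mul(Rational(1, 6), h)) = Mul(Rational(7, 6), h))
Mul(Function('l')(Function('J')(0)), Add(365, 402)) = Mul(Mul(Rational(7, 6), 0), Add(365, 402)) = Mul(0, 767) = 0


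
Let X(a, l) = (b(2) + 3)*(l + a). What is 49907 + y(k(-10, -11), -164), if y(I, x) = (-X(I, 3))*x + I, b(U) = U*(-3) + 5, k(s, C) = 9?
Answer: 53852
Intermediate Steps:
b(U) = 5 - 3*U (b(U) = -3*U + 5 = 5 - 3*U)
X(a, l) = 2*a + 2*l (X(a, l) = ((5 - 3*2) + 3)*(l + a) = ((5 - 6) + 3)*(a + l) = (-1 + 3)*(a + l) = 2*(a + l) = 2*a + 2*l)
y(I, x) = I + x*(-6 - 2*I) (y(I, x) = (-(2*I + 2*3))*x + I = (-(2*I + 6))*x + I = (-(6 + 2*I))*x + I = (-6 - 2*I)*x + I = x*(-6 - 2*I) + I = I + x*(-6 - 2*I))
49907 + y(k(-10, -11), -164) = 49907 + (9 - 2*(-164)*(3 + 9)) = 49907 + (9 - 2*(-164)*12) = 49907 + (9 + 3936) = 49907 + 3945 = 53852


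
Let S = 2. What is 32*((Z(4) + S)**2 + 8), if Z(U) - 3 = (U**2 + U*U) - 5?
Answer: 33024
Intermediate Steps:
Z(U) = -2 + 2*U**2 (Z(U) = 3 + ((U**2 + U*U) - 5) = 3 + ((U**2 + U**2) - 5) = 3 + (2*U**2 - 5) = 3 + (-5 + 2*U**2) = -2 + 2*U**2)
32*((Z(4) + S)**2 + 8) = 32*(((-2 + 2*4**2) + 2)**2 + 8) = 32*(((-2 + 2*16) + 2)**2 + 8) = 32*(((-2 + 32) + 2)**2 + 8) = 32*((30 + 2)**2 + 8) = 32*(32**2 + 8) = 32*(1024 + 8) = 32*1032 = 33024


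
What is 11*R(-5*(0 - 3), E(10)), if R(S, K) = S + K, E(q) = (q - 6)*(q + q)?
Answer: 1045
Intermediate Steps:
E(q) = 2*q*(-6 + q) (E(q) = (-6 + q)*(2*q) = 2*q*(-6 + q))
R(S, K) = K + S
11*R(-5*(0 - 3), E(10)) = 11*(2*10*(-6 + 10) - 5*(0 - 3)) = 11*(2*10*4 - 5*(-3)) = 11*(80 + 15) = 11*95 = 1045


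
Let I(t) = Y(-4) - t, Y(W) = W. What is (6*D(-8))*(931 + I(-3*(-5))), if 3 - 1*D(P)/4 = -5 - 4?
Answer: 262656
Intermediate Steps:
D(P) = 48 (D(P) = 12 - 4*(-5 - 4) = 12 - 4*(-9) = 12 + 36 = 48)
I(t) = -4 - t
(6*D(-8))*(931 + I(-3*(-5))) = (6*48)*(931 + (-4 - (-3)*(-5))) = 288*(931 + (-4 - 1*15)) = 288*(931 + (-4 - 15)) = 288*(931 - 19) = 288*912 = 262656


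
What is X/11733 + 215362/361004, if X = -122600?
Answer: -2980874861/302547138 ≈ -9.8526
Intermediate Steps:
X/11733 + 215362/361004 = -122600/11733 + 215362/361004 = -122600*1/11733 + 215362*(1/361004) = -122600/11733 + 15383/25786 = -2980874861/302547138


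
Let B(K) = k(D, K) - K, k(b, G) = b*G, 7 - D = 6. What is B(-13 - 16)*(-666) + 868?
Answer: 868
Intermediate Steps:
D = 1 (D = 7 - 1*6 = 7 - 6 = 1)
k(b, G) = G*b
B(K) = 0 (B(K) = K*1 - K = K - K = 0)
B(-13 - 16)*(-666) + 868 = 0*(-666) + 868 = 0 + 868 = 868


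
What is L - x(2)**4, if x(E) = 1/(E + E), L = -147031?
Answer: -37639937/256 ≈ -1.4703e+5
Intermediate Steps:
x(E) = 1/(2*E)
L - x(2)**4 = -147031 - ((1/2)/2)**4 = -147031 - ((1/2)*(1/2))**4 = -147031 - (1/4)**4 = -147031 - 1*1/256 = -147031 - 1/256 = -37639937/256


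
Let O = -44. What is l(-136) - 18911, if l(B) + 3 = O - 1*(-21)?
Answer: -18937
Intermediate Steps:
l(B) = -26 (l(B) = -3 + (-44 - 1*(-21)) = -3 + (-44 + 21) = -3 - 23 = -26)
l(-136) - 18911 = -26 - 18911 = -18937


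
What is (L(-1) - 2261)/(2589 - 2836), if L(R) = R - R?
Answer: 119/13 ≈ 9.1538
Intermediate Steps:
L(R) = 0
(L(-1) - 2261)/(2589 - 2836) = (0 - 2261)/(2589 - 2836) = -2261/(-247) = -2261*(-1/247) = 119/13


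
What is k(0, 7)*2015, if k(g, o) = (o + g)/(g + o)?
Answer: 2015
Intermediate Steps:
k(g, o) = 1 (k(g, o) = (g + o)/(g + o) = 1)
k(0, 7)*2015 = 1*2015 = 2015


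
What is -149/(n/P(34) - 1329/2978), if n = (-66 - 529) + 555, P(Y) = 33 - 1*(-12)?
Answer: 3993498/35785 ≈ 111.60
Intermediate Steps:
P(Y) = 45 (P(Y) = 33 + 12 = 45)
n = -40 (n = -595 + 555 = -40)
-149/(n/P(34) - 1329/2978) = -149/(-40/45 - 1329/2978) = -149/(-40*1/45 - 1329*1/2978) = -149/(-8/9 - 1329/2978) = -149/(-35785/26802) = -149*(-26802/35785) = 3993498/35785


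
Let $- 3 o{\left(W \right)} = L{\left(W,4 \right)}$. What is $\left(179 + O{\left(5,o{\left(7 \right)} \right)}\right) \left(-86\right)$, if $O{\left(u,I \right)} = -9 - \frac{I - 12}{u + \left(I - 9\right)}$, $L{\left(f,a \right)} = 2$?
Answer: $- \frac{100706}{7} \approx -14387.0$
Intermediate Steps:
$o{\left(W \right)} = - \frac{2}{3}$ ($o{\left(W \right)} = \left(- \frac{1}{3}\right) 2 = - \frac{2}{3}$)
$O{\left(u,I \right)} = -9 - \frac{-12 + I}{-9 + I + u}$ ($O{\left(u,I \right)} = -9 - \frac{-12 + I}{u + \left(-9 + I\right)} = -9 - \frac{-12 + I}{-9 + I + u}$)
$\left(179 + O{\left(5,o{\left(7 \right)} \right)}\right) \left(-86\right) = \left(179 + \frac{93 - - \frac{20}{3} - 45}{-9 - \frac{2}{3} + 5}\right) \left(-86\right) = \left(179 + \frac{93 + \frac{20}{3} - 45}{- \frac{14}{3}}\right) \left(-86\right) = \left(179 - \frac{82}{7}\right) \left(-86\right) = \frac{1171}{7} \left(-86\right) = - \frac{100706}{7}$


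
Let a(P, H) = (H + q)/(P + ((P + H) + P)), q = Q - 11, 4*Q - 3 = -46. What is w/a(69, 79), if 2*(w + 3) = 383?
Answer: 215644/229 ≈ 941.68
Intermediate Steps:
Q = -43/4 (Q = ¾ + (¼)*(-46) = ¾ - 23/2 = -43/4 ≈ -10.750)
w = 377/2 (w = -3 + (½)*383 = -3 + 383/2 = 377/2 ≈ 188.50)
q = -87/4 (q = -43/4 - 11 = -87/4 ≈ -21.750)
a(P, H) = (-87/4 + H)/(H + 3*P) (a(P, H) = (H - 87/4)/(P + ((P + H) + P)) = (-87/4 + H)/(P + ((H + P) + P)) = (-87/4 + H)/(P + (H + 2*P)) = (-87/4 + H)/(H + 3*P))
w/a(69, 79) = 377/(2*(((-87/4 + 79)/(79 + 3*69)))) = 377/(2*(((229/4)/(79 + 207)))) = 377/(2*(((229/4)/286))) = 377/(2*(((1/286)*(229/4)))) = 377/(2*(229/1144)) = (377/2)*(1144/229) = 215644/229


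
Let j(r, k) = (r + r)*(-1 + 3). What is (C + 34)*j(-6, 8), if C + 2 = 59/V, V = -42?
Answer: -5140/7 ≈ -734.29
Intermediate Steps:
C = -143/42 (C = -2 + 59/(-42) = -2 + 59*(-1/42) = -2 - 59/42 = -143/42 ≈ -3.4048)
j(r, k) = 4*r (j(r, k) = (2*r)*2 = 4*r)
(C + 34)*j(-6, 8) = (-143/42 + 34)*(4*(-6)) = (1285/42)*(-24) = -5140/7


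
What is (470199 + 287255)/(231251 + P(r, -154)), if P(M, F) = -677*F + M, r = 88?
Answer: 39866/17663 ≈ 2.2570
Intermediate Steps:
P(M, F) = M - 677*F
(470199 + 287255)/(231251 + P(r, -154)) = (470199 + 287255)/(231251 + (88 - 677*(-154))) = 757454/(231251 + (88 + 104258)) = 757454/(231251 + 104346) = 757454/335597 = 757454*(1/335597) = 39866/17663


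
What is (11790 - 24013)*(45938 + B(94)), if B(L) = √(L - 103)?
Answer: -561500174 - 36669*I ≈ -5.615e+8 - 36669.0*I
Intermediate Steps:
B(L) = √(-103 + L)
(11790 - 24013)*(45938 + B(94)) = (11790 - 24013)*(45938 + √(-103 + 94)) = -12223*(45938 + √(-9)) = -12223*(45938 + 3*I) = -561500174 - 36669*I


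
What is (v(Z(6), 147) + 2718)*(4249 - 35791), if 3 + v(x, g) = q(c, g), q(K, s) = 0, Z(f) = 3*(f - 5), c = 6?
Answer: -85636530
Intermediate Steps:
Z(f) = -15 + 3*f (Z(f) = 3*(-5 + f) = -15 + 3*f)
v(x, g) = -3 (v(x, g) = -3 + 0 = -3)
(v(Z(6), 147) + 2718)*(4249 - 35791) = (-3 + 2718)*(4249 - 35791) = 2715*(-31542) = -85636530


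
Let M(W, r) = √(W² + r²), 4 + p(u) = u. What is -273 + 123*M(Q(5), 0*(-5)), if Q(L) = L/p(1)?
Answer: -68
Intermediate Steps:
p(u) = -4 + u
Q(L) = -L/3 (Q(L) = L/(-4 + 1) = L/(-3) = L*(-⅓) = -L/3)
-273 + 123*M(Q(5), 0*(-5)) = -273 + 123*√((-⅓*5)² + (0*(-5))²) = -273 + 123*√((-5/3)² + 0²) = -273 + 123*√(25/9 + 0) = -273 + 123*√(25/9) = -273 + 123*(5/3) = -273 + 205 = -68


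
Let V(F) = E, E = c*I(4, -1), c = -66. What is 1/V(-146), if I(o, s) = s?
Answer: 1/66 ≈ 0.015152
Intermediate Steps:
E = 66 (E = -66*(-1) = 66)
V(F) = 66
1/V(-146) = 1/66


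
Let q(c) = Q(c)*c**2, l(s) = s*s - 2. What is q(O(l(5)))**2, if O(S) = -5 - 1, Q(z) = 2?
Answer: 5184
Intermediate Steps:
l(s) = -2 + s**2 (l(s) = s**2 - 2 = -2 + s**2)
O(S) = -6
q(c) = 2*c**2
q(O(l(5)))**2 = (2*(-6)**2)**2 = (2*36)**2 = 72**2 = 5184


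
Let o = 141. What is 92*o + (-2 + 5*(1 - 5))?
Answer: 12950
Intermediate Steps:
92*o + (-2 + 5*(1 - 5)) = 92*141 + (-2 + 5*(1 - 5)) = 12972 + (-2 + 5*(-4)) = 12972 + (-2 - 20) = 12972 - 22 = 12950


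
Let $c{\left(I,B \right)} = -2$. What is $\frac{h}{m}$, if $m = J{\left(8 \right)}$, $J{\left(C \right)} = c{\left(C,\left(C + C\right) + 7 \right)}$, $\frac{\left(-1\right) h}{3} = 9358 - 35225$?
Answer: $- \frac{77601}{2} \approx -38801.0$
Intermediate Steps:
$h = 77601$ ($h = - 3 \left(9358 - 35225\right) = \left(-3\right) \left(-25867\right) = 77601$)
$J{\left(C \right)} = -2$
$m = -2$
$\frac{h}{m} = \frac{77601}{-2} = 77601 \left(- \frac{1}{2}\right) = - \frac{77601}{2}$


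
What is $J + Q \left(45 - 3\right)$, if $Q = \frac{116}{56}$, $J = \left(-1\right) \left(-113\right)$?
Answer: $200$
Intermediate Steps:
$J = 113$
$Q = \frac{29}{14}$ ($Q = 116 \cdot \frac{1}{56} = \frac{29}{14} \approx 2.0714$)
$J + Q \left(45 - 3\right) = 113 + \frac{29 \left(45 - 3\right)}{14} = 113 + \frac{29}{14} \cdot 42 = 113 + 87 = 200$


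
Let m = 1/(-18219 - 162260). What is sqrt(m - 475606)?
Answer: 5*I*sqrt(619670280893469)/180479 ≈ 689.64*I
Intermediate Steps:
m = -1/180479 (m = 1/(-180479) = -1/180479 ≈ -5.5408e-6)
sqrt(m - 475606) = sqrt(-1/180479 - 475606) = sqrt(-85836895275/180479) = 5*I*sqrt(619670280893469)/180479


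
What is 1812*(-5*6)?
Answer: -54360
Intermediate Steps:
1812*(-5*6) = 1812*(-30) = -54360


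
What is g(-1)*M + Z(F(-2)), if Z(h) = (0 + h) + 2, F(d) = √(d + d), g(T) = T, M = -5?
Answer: 7 + 2*I ≈ 7.0 + 2.0*I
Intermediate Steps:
F(d) = √2*√d (F(d) = √(2*d) = √2*√d)
Z(h) = 2 + h (Z(h) = h + 2 = 2 + h)
g(-1)*M + Z(F(-2)) = -1*(-5) + (2 + √2*√(-2)) = 5 + (2 + √2*(I*√2)) = 5 + (2 + 2*I) = 7 + 2*I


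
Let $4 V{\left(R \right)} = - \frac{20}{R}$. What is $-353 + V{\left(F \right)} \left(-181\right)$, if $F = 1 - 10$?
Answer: $- \frac{4082}{9} \approx -453.56$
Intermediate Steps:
$F = -9$
$V{\left(R \right)} = - \frac{5}{R}$ ($V{\left(R \right)} = \frac{\left(-20\right) \frac{1}{R}}{4} = - \frac{5}{R}$)
$-353 + V{\left(F \right)} \left(-181\right) = -353 + - \frac{5}{-9} \left(-181\right) = -353 + \left(-5\right) \left(- \frac{1}{9}\right) \left(-181\right) = -353 + \frac{5}{9} \left(-181\right) = -353 - \frac{905}{9} = - \frac{4082}{9}$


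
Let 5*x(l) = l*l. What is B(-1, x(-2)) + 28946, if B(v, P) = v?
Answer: 28945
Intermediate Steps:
x(l) = l²/5 (x(l) = (l*l)/5 = l²/5)
B(-1, x(-2)) + 28946 = -1 + 28946 = 28945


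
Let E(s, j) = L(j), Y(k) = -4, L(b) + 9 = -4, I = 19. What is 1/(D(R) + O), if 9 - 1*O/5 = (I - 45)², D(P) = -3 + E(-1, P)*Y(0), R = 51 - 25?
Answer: -1/3286 ≈ -0.00030432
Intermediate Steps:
L(b) = -13 (L(b) = -9 - 4 = -13)
E(s, j) = -13
R = 26
D(P) = 49 (D(P) = -3 - 13*(-4) = -3 + 52 = 49)
O = -3335 (O = 45 - 5*(19 - 45)² = 45 - 5*(-26)² = 45 - 5*676 = 45 - 3380 = -3335)
1/(D(R) + O) = 1/(49 - 3335) = 1/(-3286) = -1/3286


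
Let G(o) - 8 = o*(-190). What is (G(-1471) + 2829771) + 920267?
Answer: 4029536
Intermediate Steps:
G(o) = 8 - 190*o (G(o) = 8 + o*(-190) = 8 - 190*o)
(G(-1471) + 2829771) + 920267 = ((8 - 190*(-1471)) + 2829771) + 920267 = ((8 + 279490) + 2829771) + 920267 = (279498 + 2829771) + 920267 = 3109269 + 920267 = 4029536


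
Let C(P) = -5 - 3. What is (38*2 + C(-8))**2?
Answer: 4624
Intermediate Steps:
C(P) = -8
(38*2 + C(-8))**2 = (38*2 - 8)**2 = (76 - 8)**2 = 68**2 = 4624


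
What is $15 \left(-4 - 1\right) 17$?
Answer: $-1275$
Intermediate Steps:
$15 \left(-4 - 1\right) 17 = 15 \left(-5\right) 17 = \left(-75\right) 17 = -1275$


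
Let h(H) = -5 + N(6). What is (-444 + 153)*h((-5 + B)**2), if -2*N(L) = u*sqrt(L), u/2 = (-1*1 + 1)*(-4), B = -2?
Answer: 1455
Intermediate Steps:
u = 0 (u = 2*((-1*1 + 1)*(-4)) = 2*((-1 + 1)*(-4)) = 2*(0*(-4)) = 2*0 = 0)
N(L) = 0 (N(L) = -0*sqrt(L) = -1/2*0 = 0)
h(H) = -5 (h(H) = -5 + 0 = -5)
(-444 + 153)*h((-5 + B)**2) = (-444 + 153)*(-5) = -291*(-5) = 1455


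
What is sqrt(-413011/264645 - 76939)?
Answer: I*sqrt(598742688853730)/88215 ≈ 277.38*I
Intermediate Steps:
sqrt(-413011/264645 - 76939) = sqrt(-20361934666/264645) = I*sqrt(598742688853730)/88215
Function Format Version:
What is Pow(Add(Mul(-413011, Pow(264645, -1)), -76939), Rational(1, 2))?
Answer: Mul(Rational(1, 88215), I, Pow(598742688853730, Rational(1, 2))) ≈ Mul(277.38, I)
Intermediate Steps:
Pow(Add(Mul(-413011, Pow(264645, -1)), -76939), Rational(1, 2)) = Pow(Add(Mul(-413011, Rational(1, 264645)), -76939), Rational(1, 2)) = Pow(Add(Rational(-413011, 264645), -76939), Rational(1, 2)) = Pow(Rational(-20361934666, 264645), Rational(1, 2)) = Mul(Rational(1, 88215), I, Pow(598742688853730, Rational(1, 2)))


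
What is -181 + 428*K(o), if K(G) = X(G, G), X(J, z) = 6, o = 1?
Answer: 2387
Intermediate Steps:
K(G) = 6
-181 + 428*K(o) = -181 + 428*6 = -181 + 2568 = 2387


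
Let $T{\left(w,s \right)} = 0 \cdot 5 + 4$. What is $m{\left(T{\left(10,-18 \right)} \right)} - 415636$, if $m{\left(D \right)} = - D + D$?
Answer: $-415636$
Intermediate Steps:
$T{\left(w,s \right)} = 4$ ($T{\left(w,s \right)} = 0 + 4 = 4$)
$m{\left(D \right)} = 0$
$m{\left(T{\left(10,-18 \right)} \right)} - 415636 = 0 - 415636 = -415636$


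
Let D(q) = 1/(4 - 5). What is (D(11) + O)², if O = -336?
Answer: 113569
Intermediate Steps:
D(q) = -1 (D(q) = 1/(-1) = -1)
(D(11) + O)² = (-1 - 336)² = (-337)² = 113569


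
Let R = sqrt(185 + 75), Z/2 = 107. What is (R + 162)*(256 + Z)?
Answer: 76140 + 940*sqrt(65) ≈ 83719.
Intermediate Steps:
Z = 214 (Z = 2*107 = 214)
R = 2*sqrt(65) (R = sqrt(260) = 2*sqrt(65) ≈ 16.125)
(R + 162)*(256 + Z) = (2*sqrt(65) + 162)*(256 + 214) = (162 + 2*sqrt(65))*470 = 76140 + 940*sqrt(65)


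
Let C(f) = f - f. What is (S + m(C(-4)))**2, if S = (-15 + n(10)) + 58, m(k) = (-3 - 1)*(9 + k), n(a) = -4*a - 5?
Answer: 1444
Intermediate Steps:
C(f) = 0
n(a) = -5 - 4*a
m(k) = -36 - 4*k (m(k) = -4*(9 + k) = -36 - 4*k)
S = -2 (S = (-15 + (-5 - 4*10)) + 58 = (-15 + (-5 - 40)) + 58 = (-15 - 45) + 58 = -60 + 58 = -2)
(S + m(C(-4)))**2 = (-2 + (-36 - 4*0))**2 = (-2 + (-36 + 0))**2 = (-2 - 36)**2 = (-38)**2 = 1444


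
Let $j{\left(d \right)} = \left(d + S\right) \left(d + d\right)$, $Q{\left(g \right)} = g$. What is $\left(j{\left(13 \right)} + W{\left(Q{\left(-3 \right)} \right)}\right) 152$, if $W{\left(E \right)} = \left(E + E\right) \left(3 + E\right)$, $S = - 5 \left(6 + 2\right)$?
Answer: $-106704$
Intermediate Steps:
$S = -40$ ($S = \left(-5\right) 8 = -40$)
$W{\left(E \right)} = 2 E \left(3 + E\right)$
$j{\left(d \right)} = 2 d \left(-40 + d\right)$ ($j{\left(d \right)} = \left(d - 40\right) \left(d + d\right) = \left(-40 + d\right) 2 d = 2 d \left(-40 + d\right)$)
$\left(j{\left(13 \right)} + W{\left(Q{\left(-3 \right)} \right)}\right) 152 = \left(2 \cdot 13 \left(-40 + 13\right) + 2 \left(-3\right) \left(3 - 3\right)\right) 152 = \left(2 \cdot 13 \left(-27\right) + 2 \left(-3\right) 0\right) 152 = \left(-702 + 0\right) 152 = \left(-702\right) 152 = -106704$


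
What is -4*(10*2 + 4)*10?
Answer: -960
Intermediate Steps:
-4*(10*2 + 4)*10 = -4*(20 + 4)*10 = -96*10 = -4*240 = -960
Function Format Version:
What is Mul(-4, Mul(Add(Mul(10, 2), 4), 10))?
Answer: -960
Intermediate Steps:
Mul(-4, Mul(Add(Mul(10, 2), 4), 10)) = Mul(-4, Mul(Add(20, 4), 10)) = Mul(-4, Mul(24, 10)) = Mul(-4, 240) = -960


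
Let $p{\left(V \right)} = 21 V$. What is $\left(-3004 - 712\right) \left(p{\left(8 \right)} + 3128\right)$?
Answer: $-12247936$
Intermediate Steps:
$\left(-3004 - 712\right) \left(p{\left(8 \right)} + 3128\right) = \left(-3004 - 712\right) \left(21 \cdot 8 + 3128\right) = - 3716 \left(168 + 3128\right) = \left(-3716\right) 3296 = -12247936$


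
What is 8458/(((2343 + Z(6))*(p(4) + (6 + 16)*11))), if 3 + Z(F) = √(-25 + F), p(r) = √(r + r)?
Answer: 4229/((121 + √2)*(2340 + I*√19)) ≈ 0.014763 - 2.7501e-5*I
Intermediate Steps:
p(r) = √2*√r (p(r) = √(2*r) = √2*√r)
Z(F) = -3 + √(-25 + F)
8458/(((2343 + Z(6))*(p(4) + (6 + 16)*11))) = 8458/(((2343 + (-3 + √(-25 + 6)))*(√2*√4 + (6 + 16)*11))) = 8458/(((2343 + (-3 + √(-19)))*(√2*2 + 22*11))) = 8458/(((2343 + (-3 + I*√19))*(2*√2 + 242))) = 8458/(((2340 + I*√19)*(242 + 2*√2))) = 8458/(((242 + 2*√2)*(2340 + I*√19))) = 8458*(1/((242 + 2*√2)*(2340 + I*√19))) = 8458/((242 + 2*√2)*(2340 + I*√19))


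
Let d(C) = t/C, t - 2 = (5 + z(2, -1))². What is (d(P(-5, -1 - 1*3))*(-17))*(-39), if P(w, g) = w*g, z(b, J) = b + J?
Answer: 12597/10 ≈ 1259.7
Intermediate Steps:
z(b, J) = J + b
P(w, g) = g*w
t = 38 (t = 2 + (5 + (-1 + 2))² = 2 + (5 + 1)² = 2 + 6² = 2 + 36 = 38)
d(C) = 38/C
(d(P(-5, -1 - 1*3))*(-17))*(-39) = ((38/(((-1 - 1*3)*(-5))))*(-17))*(-39) = ((38/(((-1 - 3)*(-5))))*(-17))*(-39) = ((38/((-4*(-5))))*(-17))*(-39) = ((38/20)*(-17))*(-39) = ((38*(1/20))*(-17))*(-39) = ((19/10)*(-17))*(-39) = -323/10*(-39) = 12597/10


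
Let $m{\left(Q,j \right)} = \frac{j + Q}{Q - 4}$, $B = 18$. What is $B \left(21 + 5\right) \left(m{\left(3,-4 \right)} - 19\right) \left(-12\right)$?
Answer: $101088$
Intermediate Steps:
$m{\left(Q,j \right)} = \frac{Q + j}{-4 + Q}$
$B \left(21 + 5\right) \left(m{\left(3,-4 \right)} - 19\right) \left(-12\right) = 18 \left(21 + 5\right) \left(\frac{3 - 4}{-4 + 3} - 19\right) \left(-12\right) = 18 \cdot 26 \left(\frac{1}{-1} \left(-1\right) - 19\right) \left(-12\right) = 18 \cdot 26 \left(\left(-1\right) \left(-1\right) - 19\right) \left(-12\right) = 18 \cdot 26 \left(1 - 19\right) \left(-12\right) = 18 \cdot 26 \left(-18\right) \left(-12\right) = 18 \left(-468\right) \left(-12\right) = \left(-8424\right) \left(-12\right) = 101088$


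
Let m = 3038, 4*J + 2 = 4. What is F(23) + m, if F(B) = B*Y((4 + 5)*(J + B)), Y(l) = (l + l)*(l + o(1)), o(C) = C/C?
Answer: 4140901/2 ≈ 2.0705e+6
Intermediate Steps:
J = 1/2 (J = -1/2 + (1/4)*4 = -1/2 + 1 = 1/2 ≈ 0.50000)
o(C) = 1
Y(l) = 2*l*(1 + l) (Y(l) = (l + l)*(l + 1) = (2*l)*(1 + l) = 2*l*(1 + l))
F(B) = 2*B*(9/2 + 9*B)*(11/2 + 9*B) (F(B) = B*(2*((4 + 5)*(1/2 + B))*(1 + (4 + 5)*(1/2 + B))) = B*(2*(9*(1/2 + B))*(1 + 9*(1/2 + B))) = B*(2*(9/2 + 9*B)*(1 + (9/2 + 9*B))) = B*(2*(9/2 + 9*B)*(11/2 + 9*B)) = 2*B*(9/2 + 9*B)*(11/2 + 9*B))
F(23) + m = (9/2)*23*(1 + 2*23)*(11 + 18*23) + 3038 = (9/2)*23*(1 + 46)*(11 + 414) + 3038 = (9/2)*23*47*425 + 3038 = 4134825/2 + 3038 = 4140901/2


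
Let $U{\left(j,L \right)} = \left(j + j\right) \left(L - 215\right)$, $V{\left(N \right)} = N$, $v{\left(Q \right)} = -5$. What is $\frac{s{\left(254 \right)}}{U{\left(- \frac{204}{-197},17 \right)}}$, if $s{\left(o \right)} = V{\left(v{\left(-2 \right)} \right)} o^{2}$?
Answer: $\frac{15887065}{20196} \approx 786.64$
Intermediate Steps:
$s{\left(o \right)} = - 5 o^{2}$
$U{\left(j,L \right)} = 2 j \left(-215 + L\right)$
$\frac{s{\left(254 \right)}}{U{\left(- \frac{204}{-197},17 \right)}} = \frac{\left(-5\right) 254^{2}}{2 \left(- \frac{204}{-197}\right) \left(-215 + 17\right)} = \frac{\left(-5\right) 64516}{2 \left(\left(-204\right) \left(- \frac{1}{197}\right)\right) \left(-198\right)} = - \frac{322580}{2 \cdot \frac{204}{197} \left(-198\right)} = - \frac{322580}{- \frac{80784}{197}} = \left(-322580\right) \left(- \frac{197}{80784}\right) = \frac{15887065}{20196}$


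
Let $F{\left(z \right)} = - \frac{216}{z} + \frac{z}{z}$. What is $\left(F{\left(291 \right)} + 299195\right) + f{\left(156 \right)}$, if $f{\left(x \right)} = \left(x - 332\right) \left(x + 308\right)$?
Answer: $\frac{21100532}{97} \approx 2.1753 \cdot 10^{5}$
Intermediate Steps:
$f{\left(x \right)} = \left(-332 + x\right) \left(308 + x\right)$
$F{\left(z \right)} = 1 - \frac{216}{z}$ ($F{\left(z \right)} = - \frac{216}{z} + 1 = 1 - \frac{216}{z}$)
$\left(F{\left(291 \right)} + 299195\right) + f{\left(156 \right)} = \left(\frac{-216 + 291}{291} + 299195\right) - \left(106000 - 24336\right) = \left(\frac{1}{291} \cdot 75 + 299195\right) - 81664 = \left(\frac{25}{97} + 299195\right) - 81664 = \frac{29021940}{97} - 81664 = \frac{21100532}{97}$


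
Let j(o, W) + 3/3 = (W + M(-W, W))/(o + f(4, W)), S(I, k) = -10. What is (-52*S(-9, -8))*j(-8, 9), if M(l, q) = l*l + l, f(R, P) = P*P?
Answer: 4160/73 ≈ 56.986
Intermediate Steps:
f(R, P) = P**2
M(l, q) = l + l**2 (M(l, q) = l**2 + l = l + l**2)
j(o, W) = -1 + (W - W*(1 - W))/(o + W**2) (j(o, W) = -1 + (W + (-W)*(1 - W))/(o + W**2) = -1 + (W - W*(1 - W))/(o + W**2))
(-52*S(-9, -8))*j(-8, 9) = (-52*(-10))*(-1*(-8)/(-8 + 9**2)) = 520*(-1*(-8)/(-8 + 81)) = 520*(-1*(-8)/73) = 520*(-1*(-8)*1/73) = 520*(8/73) = 4160/73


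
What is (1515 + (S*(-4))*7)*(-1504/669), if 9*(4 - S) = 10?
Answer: -19412128/6021 ≈ -3224.1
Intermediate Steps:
S = 26/9 (S = 4 - ⅑*10 = 4 - 10/9 = 26/9 ≈ 2.8889)
(1515 + (S*(-4))*7)*(-1504/669) = (1515 + ((26/9)*(-4))*7)*(-1504/669) = (1515 - 104/9*7)*(-1504*1/669) = (1515 - 728/9)*(-1504/669) = (12907/9)*(-1504/669) = -19412128/6021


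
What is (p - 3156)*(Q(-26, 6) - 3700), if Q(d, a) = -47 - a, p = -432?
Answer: 13465764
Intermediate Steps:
(p - 3156)*(Q(-26, 6) - 3700) = (-432 - 3156)*((-47 - 1*6) - 3700) = -3588*((-47 - 6) - 3700) = -3588*(-53 - 3700) = -3588*(-3753) = 13465764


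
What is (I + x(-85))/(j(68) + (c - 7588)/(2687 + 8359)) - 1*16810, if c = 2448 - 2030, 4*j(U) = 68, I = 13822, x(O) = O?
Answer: -160241601/10034 ≈ -15970.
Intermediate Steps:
j(U) = 17 (j(U) = (1/4)*68 = 17)
c = 418
(I + x(-85))/(j(68) + (c - 7588)/(2687 + 8359)) - 1*16810 = (13822 - 85)/(17 + (418 - 7588)/(2687 + 8359)) - 1*16810 = 13737/(17 - 7170/11046) - 16810 = 13737/(17 - 7170*1/11046) - 16810 = 13737/(17 - 1195/1841) - 16810 = 13737/(30102/1841) - 16810 = 13737*(1841/30102) - 16810 = 8429939/10034 - 16810 = -160241601/10034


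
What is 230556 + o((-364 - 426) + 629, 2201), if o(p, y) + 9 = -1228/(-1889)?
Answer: 435504511/1889 ≈ 2.3055e+5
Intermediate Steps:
o(p, y) = -15773/1889 (o(p, y) = -9 - 1228/(-1889) = -9 - 1228*(-1/1889) = -9 + 1228/1889 = -15773/1889)
230556 + o((-364 - 426) + 629, 2201) = 230556 - 15773/1889 = 435504511/1889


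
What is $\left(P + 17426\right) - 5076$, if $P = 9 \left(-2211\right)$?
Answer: $-7549$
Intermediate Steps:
$P = -19899$
$\left(P + 17426\right) - 5076 = \left(-19899 + 17426\right) - 5076 = -2473 - 5076 = -7549$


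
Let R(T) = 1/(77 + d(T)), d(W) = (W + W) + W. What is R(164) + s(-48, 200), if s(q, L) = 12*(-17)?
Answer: -116075/569 ≈ -204.00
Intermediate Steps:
d(W) = 3*W (d(W) = 2*W + W = 3*W)
s(q, L) = -204
R(T) = 1/(77 + 3*T)
R(164) + s(-48, 200) = 1/(77 + 3*164) - 204 = 1/(77 + 492) - 204 = 1/569 - 204 = -116075/569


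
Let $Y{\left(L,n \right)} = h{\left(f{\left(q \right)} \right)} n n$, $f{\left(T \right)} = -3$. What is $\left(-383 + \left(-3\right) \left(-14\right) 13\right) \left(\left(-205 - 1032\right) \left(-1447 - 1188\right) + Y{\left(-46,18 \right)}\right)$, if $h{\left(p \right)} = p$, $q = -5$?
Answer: $531139249$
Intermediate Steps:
$Y{\left(L,n \right)} = - 3 n^{2}$ ($Y{\left(L,n \right)} = - 3 n n = - 3 n^{2}$)
$\left(-383 + \left(-3\right) \left(-14\right) 13\right) \left(\left(-205 - 1032\right) \left(-1447 - 1188\right) + Y{\left(-46,18 \right)}\right) = \left(-383 + \left(-3\right) \left(-14\right) 13\right) \left(\left(-205 - 1032\right) \left(-1447 - 1188\right) - 3 \cdot 18^{2}\right) = \left(-383 + 42 \cdot 13\right) \left(\left(-1237\right) \left(-2635\right) - 972\right) = \left(-383 + 546\right) \left(3259495 - 972\right) = 163 \cdot 3258523 = 531139249$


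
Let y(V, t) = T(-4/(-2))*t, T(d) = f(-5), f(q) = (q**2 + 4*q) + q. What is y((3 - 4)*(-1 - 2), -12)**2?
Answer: 0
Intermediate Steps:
f(q) = q**2 + 5*q
T(d) = 0 (T(d) = -5*(5 - 5) = -5*0 = 0)
y(V, t) = 0 (y(V, t) = 0*t = 0)
y((3 - 4)*(-1 - 2), -12)**2 = 0**2 = 0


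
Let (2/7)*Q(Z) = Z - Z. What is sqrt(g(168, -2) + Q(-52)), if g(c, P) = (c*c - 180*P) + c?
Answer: 4*sqrt(1797) ≈ 169.56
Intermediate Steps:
Q(Z) = 0 (Q(Z) = 7*(Z - Z)/2 = (7/2)*0 = 0)
g(c, P) = c + c**2 - 180*P (g(c, P) = (c**2 - 180*P) + c = c + c**2 - 180*P)
sqrt(g(168, -2) + Q(-52)) = sqrt((168 + 168**2 - 180*(-2)) + 0) = sqrt((168 + 28224 + 360) + 0) = sqrt(28752 + 0) = sqrt(28752) = 4*sqrt(1797)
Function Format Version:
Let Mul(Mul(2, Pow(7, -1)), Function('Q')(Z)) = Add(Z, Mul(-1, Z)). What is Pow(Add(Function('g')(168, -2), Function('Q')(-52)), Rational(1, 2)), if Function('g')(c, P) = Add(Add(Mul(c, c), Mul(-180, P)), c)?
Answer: Mul(4, Pow(1797, Rational(1, 2))) ≈ 169.56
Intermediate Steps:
Function('Q')(Z) = 0 (Function('Q')(Z) = Mul(Rational(7, 2), Add(Z, Mul(-1, Z))) = Mul(Rational(7, 2), 0) = 0)
Function('g')(c, P) = Add(c, Pow(c, 2), Mul(-180, P)) (Function('g')(c, P) = Add(Add(Pow(c, 2), Mul(-180, P)), c) = Add(c, Pow(c, 2), Mul(-180, P)))
Pow(Add(Function('g')(168, -2), Function('Q')(-52)), Rational(1, 2)) = Pow(Add(Add(168, Pow(168, 2), Mul(-180, -2)), 0), Rational(1, 2)) = Pow(Add(Add(168, 28224, 360), 0), Rational(1, 2)) = Pow(Add(28752, 0), Rational(1, 2)) = Pow(28752, Rational(1, 2)) = Mul(4, Pow(1797, Rational(1, 2)))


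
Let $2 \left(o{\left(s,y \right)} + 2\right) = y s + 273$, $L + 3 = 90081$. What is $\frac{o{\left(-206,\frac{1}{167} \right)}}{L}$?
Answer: $\frac{44717}{30086052} \approx 0.0014863$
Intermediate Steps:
$L = 90078$ ($L = -3 + 90081 = 90078$)
$o{\left(s,y \right)} = \frac{269}{2} + \frac{s y}{2}$ ($o{\left(s,y \right)} = -2 + \frac{y s + 273}{2} = -2 + \frac{s y + 273}{2} = -2 + \frac{273 + s y}{2} = -2 + \left(\frac{273}{2} + \frac{s y}{2}\right) = \frac{269}{2} + \frac{s y}{2}$)
$\frac{o{\left(-206,\frac{1}{167} \right)}}{L} = \frac{\frac{269}{2} + \frac{1}{2} \left(-206\right) \frac{1}{167}}{90078} = \left(\frac{269}{2} + \frac{1}{2} \left(-206\right) \frac{1}{167}\right) \frac{1}{90078} = \left(\frac{269}{2} - \frac{103}{167}\right) \frac{1}{90078} = \frac{44717}{334} \cdot \frac{1}{90078} = \frac{44717}{30086052}$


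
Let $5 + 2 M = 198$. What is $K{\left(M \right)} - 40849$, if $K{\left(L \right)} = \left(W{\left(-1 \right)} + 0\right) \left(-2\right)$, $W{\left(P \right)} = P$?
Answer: $-40847$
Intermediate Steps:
$M = \frac{193}{2}$ ($M = - \frac{5}{2} + \frac{1}{2} \cdot 198 = - \frac{5}{2} + 99 = \frac{193}{2} \approx 96.5$)
$K{\left(L \right)} = 2$ ($K{\left(L \right)} = \left(-1 + 0\right) \left(-2\right) = \left(-1\right) \left(-2\right) = 2$)
$K{\left(M \right)} - 40849 = 2 - 40849 = -40847$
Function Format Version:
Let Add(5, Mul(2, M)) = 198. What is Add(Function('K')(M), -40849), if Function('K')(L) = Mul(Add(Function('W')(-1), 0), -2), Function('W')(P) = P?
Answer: -40847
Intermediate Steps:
M = Rational(193, 2) (M = Add(Rational(-5, 2), Mul(Rational(1, 2), 198)) = Add(Rational(-5, 2), 99) = Rational(193, 2) ≈ 96.500)
Function('K')(L) = 2 (Function('K')(L) = Mul(Add(-1, 0), -2) = Mul(-1, -2) = 2)
Add(Function('K')(M), -40849) = Add(2, -40849) = -40847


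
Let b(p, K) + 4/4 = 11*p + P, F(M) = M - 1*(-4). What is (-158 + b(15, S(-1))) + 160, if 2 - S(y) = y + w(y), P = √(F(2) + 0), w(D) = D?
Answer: 166 + √6 ≈ 168.45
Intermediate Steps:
F(M) = 4 + M (F(M) = M + 4 = 4 + M)
P = √6 (P = √((4 + 2) + 0) = √(6 + 0) = √6 ≈ 2.4495)
S(y) = 2 - 2*y (S(y) = 2 - (y + y) = 2 - 2*y)
b(p, K) = -1 + √6 + 11*p (b(p, K) = -1 + (11*p + √6) = -1 + (√6 + 11*p) = -1 + √6 + 11*p)
(-158 + b(15, S(-1))) + 160 = (-158 + (-1 + √6 + 11*15)) + 160 = (-158 + (-1 + √6 + 165)) + 160 = (-158 + (164 + √6)) + 160 = (6 + √6) + 160 = 166 + √6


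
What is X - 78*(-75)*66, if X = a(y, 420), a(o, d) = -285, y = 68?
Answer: 385815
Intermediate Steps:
X = -285
X - 78*(-75)*66 = -285 - 78*(-75)*66 = -285 + 5850*66 = -285 + 386100 = 385815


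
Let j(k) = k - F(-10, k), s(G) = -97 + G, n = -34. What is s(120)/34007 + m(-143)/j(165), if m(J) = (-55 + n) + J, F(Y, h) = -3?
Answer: -985720/714147 ≈ -1.3803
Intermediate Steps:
m(J) = -89 + J (m(J) = (-55 - 34) + J = -89 + J)
j(k) = 3 + k (j(k) = k - 1*(-3) = k + 3 = 3 + k)
s(120)/34007 + m(-143)/j(165) = (-97 + 120)/34007 + (-89 - 143)/(3 + 165) = 23*(1/34007) - 232/168 = 23/34007 - 232*1/168 = 23/34007 - 29/21 = -985720/714147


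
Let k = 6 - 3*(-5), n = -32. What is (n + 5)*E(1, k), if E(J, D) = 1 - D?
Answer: 540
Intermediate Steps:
k = 21 (k = 6 + 15 = 21)
(n + 5)*E(1, k) = (-32 + 5)*(1 - 1*21) = -27*(1 - 21) = -27*(-20) = 540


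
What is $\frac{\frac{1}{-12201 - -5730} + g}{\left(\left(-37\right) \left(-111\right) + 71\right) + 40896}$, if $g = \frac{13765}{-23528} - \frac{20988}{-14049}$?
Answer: $\frac{6966648403}{345560203355472} \approx 2.016 \cdot 10^{-5}$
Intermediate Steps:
$g = \frac{33380131}{36727208}$ ($g = 13765 \left(- \frac{1}{23528}\right) - - \frac{2332}{1561} = - \frac{13765}{23528} + \frac{2332}{1561} = \frac{33380131}{36727208} \approx 0.90887$)
$\frac{\frac{1}{-12201 - -5730} + g}{\left(\left(-37\right) \left(-111\right) + 71\right) + 40896} = \frac{\frac{1}{-12201 - -5730} + \frac{33380131}{36727208}}{\left(\left(-37\right) \left(-111\right) + 71\right) + 40896} = \frac{\frac{1}{-12201 + \left(-16727 + 22457\right)} + \frac{33380131}{36727208}}{\left(4107 + 71\right) + 40896} = \frac{\frac{1}{-12201 + 5730} + \frac{33380131}{36727208}}{4178 + 40896} = \frac{\frac{1}{-6471} + \frac{33380131}{36727208}}{45074} = \left(- \frac{1}{6471} + \frac{33380131}{36727208}\right) \frac{1}{45074} = \frac{215966100493}{237661762968} \cdot \frac{1}{45074} = \frac{6966648403}{345560203355472}$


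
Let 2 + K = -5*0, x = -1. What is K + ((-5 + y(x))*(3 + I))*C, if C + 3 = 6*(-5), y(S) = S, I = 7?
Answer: 1978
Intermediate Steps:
C = -33 (C = -3 + 6*(-5) = -3 - 30 = -33)
K = -2 (K = -2 - 5*0 = -2 + 0 = -2)
K + ((-5 + y(x))*(3 + I))*C = -2 + ((-5 - 1)*(3 + 7))*(-33) = -2 - 6*10*(-33) = -2 - 60*(-33) = -2 + 1980 = 1978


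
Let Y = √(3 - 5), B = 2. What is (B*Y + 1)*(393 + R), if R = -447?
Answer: -54 - 108*I*√2 ≈ -54.0 - 152.74*I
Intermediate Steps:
Y = I*√2 (Y = √(-2) = I*√2 ≈ 1.4142*I)
(B*Y + 1)*(393 + R) = (2*(I*√2) + 1)*(393 - 447) = (2*I*√2 + 1)*(-54) = (1 + 2*I*√2)*(-54) = -54 - 108*I*√2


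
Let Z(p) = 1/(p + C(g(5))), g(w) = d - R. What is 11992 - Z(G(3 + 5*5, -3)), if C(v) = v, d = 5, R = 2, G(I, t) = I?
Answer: 371751/31 ≈ 11992.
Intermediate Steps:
g(w) = 3 (g(w) = 5 - 1*2 = 5 - 2 = 3)
Z(p) = 1/(3 + p) (Z(p) = 1/(p + 3) = 1/(3 + p))
11992 - Z(G(3 + 5*5, -3)) = 11992 - 1/(3 + (3 + 5*5)) = 11992 - 1/(3 + (3 + 25)) = 11992 - 1/(3 + 28) = 11992 - 1/31 = 371751/31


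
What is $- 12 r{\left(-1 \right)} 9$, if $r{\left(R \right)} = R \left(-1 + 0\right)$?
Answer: $-108$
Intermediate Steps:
$r{\left(R \right)} = - R$ ($r{\left(R \right)} = R \left(-1\right) = - R$)
$- 12 r{\left(-1 \right)} 9 = - 12 \left(\left(-1\right) \left(-1\right)\right) 9 = \left(-12\right) 1 \cdot 9 = \left(-12\right) 9 = -108$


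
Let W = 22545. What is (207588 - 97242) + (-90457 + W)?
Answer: 42434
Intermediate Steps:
(207588 - 97242) + (-90457 + W) = (207588 - 97242) + (-90457 + 22545) = 110346 - 67912 = 42434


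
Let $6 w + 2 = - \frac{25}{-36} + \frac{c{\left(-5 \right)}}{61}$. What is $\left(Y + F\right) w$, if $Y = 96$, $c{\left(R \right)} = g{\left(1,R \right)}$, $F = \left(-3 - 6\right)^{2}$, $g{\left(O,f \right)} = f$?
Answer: $- \frac{179773}{4392} \approx -40.932$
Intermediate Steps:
$F = 81$ ($F = \left(-9\right)^{2} = 81$)
$c{\left(R \right)} = R$
$w = - \frac{3047}{13176}$ ($w = - \frac{1}{3} + \frac{- \frac{25}{-36} - \frac{5}{61}}{6} = - \frac{1}{3} + \frac{\left(-25\right) \left(- \frac{1}{36}\right) - \frac{5}{61}}{6} = - \frac{1}{3} + \frac{\frac{25}{36} - \frac{5}{61}}{6} = - \frac{1}{3} + \frac{1}{6} \cdot \frac{1345}{2196} = - \frac{1}{3} + \frac{1345}{13176} = - \frac{3047}{13176} \approx -0.23125$)
$\left(Y + F\right) w = \left(96 + 81\right) \left(- \frac{3047}{13176}\right) = 177 \left(- \frac{3047}{13176}\right) = - \frac{179773}{4392}$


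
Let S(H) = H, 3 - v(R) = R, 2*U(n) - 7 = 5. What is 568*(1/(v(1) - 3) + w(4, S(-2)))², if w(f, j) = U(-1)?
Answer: 14200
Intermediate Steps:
U(n) = 6 (U(n) = 7/2 + (½)*5 = 7/2 + 5/2 = 6)
v(R) = 3 - R
w(f, j) = 6
568*(1/(v(1) - 3) + w(4, S(-2)))² = 568*(1/((3 - 1*1) - 3) + 6)² = 568*(1/((3 - 1) - 3) + 6)² = 568*(1/(2 - 3) + 6)² = 568*(1/(-1) + 6)² = 568*(-1 + 6)² = 568*5² = 568*25 = 14200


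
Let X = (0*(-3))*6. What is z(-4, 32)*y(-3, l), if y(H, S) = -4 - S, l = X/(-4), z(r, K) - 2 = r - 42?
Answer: 176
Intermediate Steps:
X = 0 (X = 0*6 = 0)
z(r, K) = -40 + r (z(r, K) = 2 + (r - 42) = 2 + (-42 + r) = -40 + r)
l = 0 (l = 0/(-4) = 0*(-1/4) = 0)
z(-4, 32)*y(-3, l) = (-40 - 4)*(-4 - 1*0) = -44*(-4 + 0) = -44*(-4) = 176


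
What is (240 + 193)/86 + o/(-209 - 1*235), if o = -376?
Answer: 56147/9546 ≈ 5.8817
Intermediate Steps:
(240 + 193)/86 + o/(-209 - 1*235) = (240 + 193)/86 - 376/(-209 - 1*235) = 433*(1/86) - 376/(-209 - 235) = 433/86 - 376/(-444) = 433/86 - 376*(-1/444) = 433/86 + 94/111 = 56147/9546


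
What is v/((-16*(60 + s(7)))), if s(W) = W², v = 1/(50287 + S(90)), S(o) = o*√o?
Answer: -50287/4408925075536 + 135*√10/2204462537768 ≈ -1.1212e-8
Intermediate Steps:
S(o) = o^(3/2)
v = 1/(50287 + 270*√10) (v = 1/(50287 + 90^(3/2)) = 1/(50287 + 270*√10) ≈ 1.9554e-5)
v/((-16*(60 + s(7)))) = (50287/2528053369 - 270*√10/2528053369)/((-16*(60 + 7²))) = (50287/2528053369 - 270*√10/2528053369)/((-16*(60 + 49))) = (50287/2528053369 - 270*√10/2528053369)/((-16*109)) = (50287/2528053369 - 270*√10/2528053369)/(-1744) = (50287/2528053369 - 270*√10/2528053369)*(-1/1744) = -50287/4408925075536 + 135*√10/2204462537768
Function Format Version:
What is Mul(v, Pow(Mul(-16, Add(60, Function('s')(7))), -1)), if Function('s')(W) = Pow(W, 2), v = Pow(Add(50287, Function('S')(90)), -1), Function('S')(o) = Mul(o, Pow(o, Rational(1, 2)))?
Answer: Add(Rational(-50287, 4408925075536), Mul(Rational(135, 2204462537768), Pow(10, Rational(1, 2)))) ≈ -1.1212e-8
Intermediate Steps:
Function('S')(o) = Pow(o, Rational(3, 2))
v = Pow(Add(50287, Mul(270, Pow(10, Rational(1, 2)))), -1) (v = Pow(Add(50287, Pow(90, Rational(3, 2))), -1) = Pow(Add(50287, Mul(270, Pow(10, Rational(1, 2)))), -1) ≈ 1.9554e-5)
Mul(v, Pow(Mul(-16, Add(60, Function('s')(7))), -1)) = Mul(Add(Rational(50287, 2528053369), Mul(Rational(-270, 2528053369), Pow(10, Rational(1, 2)))), Pow(Mul(-16, Add(60, Pow(7, 2))), -1)) = Mul(Add(Rational(50287, 2528053369), Mul(Rational(-270, 2528053369), Pow(10, Rational(1, 2)))), Pow(Mul(-16, Add(60, 49)), -1)) = Mul(Add(Rational(50287, 2528053369), Mul(Rational(-270, 2528053369), Pow(10, Rational(1, 2)))), Pow(Mul(-16, 109), -1)) = Mul(Add(Rational(50287, 2528053369), Mul(Rational(-270, 2528053369), Pow(10, Rational(1, 2)))), Pow(-1744, -1)) = Mul(Add(Rational(50287, 2528053369), Mul(Rational(-270, 2528053369), Pow(10, Rational(1, 2)))), Rational(-1, 1744)) = Add(Rational(-50287, 4408925075536), Mul(Rational(135, 2204462537768), Pow(10, Rational(1, 2))))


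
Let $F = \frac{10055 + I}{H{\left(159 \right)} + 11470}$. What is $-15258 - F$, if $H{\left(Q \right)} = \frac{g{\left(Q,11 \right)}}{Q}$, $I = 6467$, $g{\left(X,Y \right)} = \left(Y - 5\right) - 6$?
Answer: $- \frac{87512891}{5735} \approx -15259.0$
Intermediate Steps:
$g{\left(X,Y \right)} = -11 + Y$ ($g{\left(X,Y \right)} = \left(-5 + Y\right) - 6 = -11 + Y$)
$H{\left(Q \right)} = 0$ ($H{\left(Q \right)} = \frac{-11 + 11}{Q} = \frac{0}{Q} = 0$)
$F = \frac{8261}{5735}$ ($F = \frac{10055 + 6467}{0 + 11470} = \frac{16522}{11470} = 16522 \cdot \frac{1}{11470} = \frac{8261}{5735} \approx 1.4405$)
$-15258 - F = -15258 - \frac{8261}{5735} = - \frac{87512891}{5735}$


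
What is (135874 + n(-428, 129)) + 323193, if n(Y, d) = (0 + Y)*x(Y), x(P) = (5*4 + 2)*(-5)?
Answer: 506147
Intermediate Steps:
x(P) = -110 (x(P) = (20 + 2)*(-5) = 22*(-5) = -110)
n(Y, d) = -110*Y (n(Y, d) = (0 + Y)*(-110) = Y*(-110) = -110*Y)
(135874 + n(-428, 129)) + 323193 = (135874 - 110*(-428)) + 323193 = (135874 + 47080) + 323193 = 182954 + 323193 = 506147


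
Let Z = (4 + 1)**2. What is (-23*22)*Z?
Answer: -12650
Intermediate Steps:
Z = 25 (Z = 5**2 = 25)
(-23*22)*Z = -23*22*25 = -506*25 = -12650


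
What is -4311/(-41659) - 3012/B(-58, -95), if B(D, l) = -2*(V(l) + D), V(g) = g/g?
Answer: -20830909/791521 ≈ -26.318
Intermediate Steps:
V(g) = 1
B(D, l) = -2 - 2*D (B(D, l) = -2*(1 + D) = -2 - 2*D)
-4311/(-41659) - 3012/B(-58, -95) = -4311/(-41659) - 3012/(-2 - 2*(-58)) = -4311*(-1/41659) - 3012/(-2 + 116) = 4311/41659 - 3012/114 = 4311/41659 - 3012*1/114 = 4311/41659 - 502/19 = -20830909/791521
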